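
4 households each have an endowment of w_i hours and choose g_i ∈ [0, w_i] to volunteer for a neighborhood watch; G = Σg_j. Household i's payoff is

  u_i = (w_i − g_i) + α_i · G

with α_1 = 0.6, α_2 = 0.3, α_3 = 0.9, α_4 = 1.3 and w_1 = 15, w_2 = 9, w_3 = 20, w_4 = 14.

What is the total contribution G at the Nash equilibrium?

∂u_i/∂g_i = α_i − 1, so household i contributes w_i if α_i > 1, else 0.
α_i > 1 for i ∈ {4}; NE contributions (0, 0, 0, 14), G = 14.

14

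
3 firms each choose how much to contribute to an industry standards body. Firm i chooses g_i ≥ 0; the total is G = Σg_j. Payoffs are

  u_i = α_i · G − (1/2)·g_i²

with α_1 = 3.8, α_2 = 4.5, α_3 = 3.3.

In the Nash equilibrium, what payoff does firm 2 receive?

Firm i's FOC: ∂u_i/∂g_i = α_i − g_i = 0, so g_i* = α_i.
NE contributions = (3.8, 4.5, 3.3); G = 11.6.
u_2 = α_2·G − ½·(g_2)² = 4.5·11.6 − ½·4.5² = 42.075.

42.075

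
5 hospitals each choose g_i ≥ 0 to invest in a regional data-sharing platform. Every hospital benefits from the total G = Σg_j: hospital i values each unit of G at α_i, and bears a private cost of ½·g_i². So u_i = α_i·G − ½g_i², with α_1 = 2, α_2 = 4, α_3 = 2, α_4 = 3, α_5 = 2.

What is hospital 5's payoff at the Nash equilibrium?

Hospital i's FOC: ∂u_i/∂g_i = α_i − g_i = 0, so g_i* = α_i.
NE contributions = (2, 4, 2, 3, 2); G = 13.
u_5 = α_5·G − ½·(g_5)² = 2·13 − ½·2² = 24.

24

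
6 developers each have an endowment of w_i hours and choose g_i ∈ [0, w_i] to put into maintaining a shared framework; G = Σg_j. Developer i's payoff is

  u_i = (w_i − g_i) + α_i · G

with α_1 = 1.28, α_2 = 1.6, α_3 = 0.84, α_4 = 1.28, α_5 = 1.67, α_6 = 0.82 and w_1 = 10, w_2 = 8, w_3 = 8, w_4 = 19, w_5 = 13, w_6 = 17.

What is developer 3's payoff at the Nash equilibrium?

∂u_i/∂g_i = α_i − 1, so developer i contributes w_i if α_i > 1, else 0.
α_i > 1 for i ∈ {1, 2, 4, 5}; NE contributions (10, 8, 0, 19, 13, 0), G = 50.
u_3 = (8 − 0) + 0.84·50 = 50.

50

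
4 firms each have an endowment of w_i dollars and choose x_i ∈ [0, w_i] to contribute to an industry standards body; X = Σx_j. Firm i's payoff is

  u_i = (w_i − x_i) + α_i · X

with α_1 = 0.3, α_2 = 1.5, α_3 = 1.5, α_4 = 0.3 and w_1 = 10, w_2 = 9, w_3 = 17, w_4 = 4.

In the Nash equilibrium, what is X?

∂u_i/∂x_i = α_i − 1, so firm i contributes w_i if α_i > 1, else 0.
α_i > 1 for i ∈ {2, 3}; NE contributions (0, 9, 17, 0), X = 26.

26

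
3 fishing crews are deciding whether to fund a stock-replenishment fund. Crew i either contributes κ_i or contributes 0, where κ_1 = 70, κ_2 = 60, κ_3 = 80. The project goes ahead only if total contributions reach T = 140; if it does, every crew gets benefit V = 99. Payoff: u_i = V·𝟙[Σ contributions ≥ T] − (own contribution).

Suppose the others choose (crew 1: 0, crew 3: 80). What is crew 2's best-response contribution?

60

Others' total = 80. Contributing 60 brings total to 140 ≥ 140: gain V − κ_2 = 39.
Best response: 60.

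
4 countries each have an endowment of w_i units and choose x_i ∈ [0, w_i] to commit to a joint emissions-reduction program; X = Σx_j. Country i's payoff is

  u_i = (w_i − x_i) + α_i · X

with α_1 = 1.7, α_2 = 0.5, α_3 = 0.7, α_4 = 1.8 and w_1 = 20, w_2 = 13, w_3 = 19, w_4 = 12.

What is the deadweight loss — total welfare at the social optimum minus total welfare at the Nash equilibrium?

118.4

∂u_i/∂x_i = α_i − 1, so country i contributes w_i if α_i > 1, else 0.
α_i > 1 for i ∈ {1, 4}; NE contributions (20, 0, 0, 12), X = 32.
W^NE = Σw_i − X^NE + (Σα_i)·X^NE = 64 + 3.7·32 = 182.4.
Planner: ∂(Σu_j)/∂x_i = Σα_j − 1 = 3.7 > 0, so everyone contributes w_i; X^SO = 64, W^SO = 64 + 3.7·64 = 300.8.
Deadweight loss = 118.4.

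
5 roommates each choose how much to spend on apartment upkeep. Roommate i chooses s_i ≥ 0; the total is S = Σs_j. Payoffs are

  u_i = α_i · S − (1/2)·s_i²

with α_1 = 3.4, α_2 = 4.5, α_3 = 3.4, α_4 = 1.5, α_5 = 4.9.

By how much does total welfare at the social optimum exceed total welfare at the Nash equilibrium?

504.75

Roommate i's FOC: ∂u_i/∂s_i = α_i − s_i = 0, so s_i* = α_i.
NE contributions = (3.4, 4.5, 3.4, 1.5, 4.9); S = 17.7.
W^NE = (Σα)·S − ½Σα_i² = 17.7² − ½·69.63 = 278.475.
Planner sets s_i = Σα_j = 17.7 for every i, so S^SO = 5·17.7 = 88.5.
W^SO = (Σα)·S^SO − ½·5·(Σα)² = (5/2)·17.7² = 783.225.
Deadweight loss = W^SO − W^NE = 504.75.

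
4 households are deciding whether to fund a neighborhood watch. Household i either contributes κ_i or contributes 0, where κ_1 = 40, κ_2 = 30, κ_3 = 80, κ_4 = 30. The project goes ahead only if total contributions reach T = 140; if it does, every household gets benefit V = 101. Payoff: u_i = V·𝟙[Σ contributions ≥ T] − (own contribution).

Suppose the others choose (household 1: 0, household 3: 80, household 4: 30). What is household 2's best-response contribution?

30

Others' total = 110. Contributing 30 brings total to 140 ≥ 140: gain V − κ_2 = 71.
Best response: 30.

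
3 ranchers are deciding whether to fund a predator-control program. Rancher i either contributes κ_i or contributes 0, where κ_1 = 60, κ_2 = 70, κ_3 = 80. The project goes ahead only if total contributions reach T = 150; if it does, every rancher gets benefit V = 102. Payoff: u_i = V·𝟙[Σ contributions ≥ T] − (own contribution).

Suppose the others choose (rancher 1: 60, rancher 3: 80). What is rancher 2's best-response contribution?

70

Others' total = 140. Contributing 70 brings total to 210 ≥ 150: gain V − κ_2 = 32.
Best response: 70.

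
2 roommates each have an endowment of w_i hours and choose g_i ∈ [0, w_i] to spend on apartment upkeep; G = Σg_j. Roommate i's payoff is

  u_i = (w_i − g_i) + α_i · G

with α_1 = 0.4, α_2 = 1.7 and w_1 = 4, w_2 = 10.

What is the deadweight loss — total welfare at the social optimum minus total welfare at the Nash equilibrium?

4.4

∂u_i/∂g_i = α_i − 1, so roommate i contributes w_i if α_i > 1, else 0.
α_i > 1 for i ∈ {2}; NE contributions (0, 10), G = 10.
W^NE = Σw_i − G^NE + (Σα_i)·G^NE = 14 + 1.1·10 = 25.
Planner: ∂(Σu_j)/∂g_i = Σα_j − 1 = 1.1 > 0, so everyone contributes w_i; G^SO = 14, W^SO = 14 + 1.1·14 = 29.4.
Deadweight loss = 4.4.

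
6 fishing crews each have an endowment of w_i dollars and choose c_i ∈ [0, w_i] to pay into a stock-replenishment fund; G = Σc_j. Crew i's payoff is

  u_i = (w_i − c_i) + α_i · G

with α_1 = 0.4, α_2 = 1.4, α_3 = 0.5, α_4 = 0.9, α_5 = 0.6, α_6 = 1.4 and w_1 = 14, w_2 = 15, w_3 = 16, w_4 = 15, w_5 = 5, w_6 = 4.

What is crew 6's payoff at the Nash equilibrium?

26.6

∂u_i/∂c_i = α_i − 1, so crew i contributes w_i if α_i > 1, else 0.
α_i > 1 for i ∈ {2, 6}; NE contributions (0, 15, 0, 0, 0, 4), G = 19.
u_6 = (4 − 4) + 1.4·19 = 26.6.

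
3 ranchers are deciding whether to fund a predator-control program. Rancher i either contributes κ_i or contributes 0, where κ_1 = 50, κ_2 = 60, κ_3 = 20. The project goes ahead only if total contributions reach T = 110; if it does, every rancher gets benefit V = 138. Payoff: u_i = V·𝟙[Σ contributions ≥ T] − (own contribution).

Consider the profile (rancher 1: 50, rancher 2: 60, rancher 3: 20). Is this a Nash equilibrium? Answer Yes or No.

Total = 130 ≥ 110: provided.
Rancher 1 (pledges 50, payoff 88): dropping to 0 → total 80, payoff 0. No gain.
Rancher 2 (pledges 60, payoff 78): dropping to 0 → total 70, payoff 0. No gain.
Rancher 3 (pledges 20, payoff 118): dropping to 0 → total 110, payoff 138. Profitable deviation.

No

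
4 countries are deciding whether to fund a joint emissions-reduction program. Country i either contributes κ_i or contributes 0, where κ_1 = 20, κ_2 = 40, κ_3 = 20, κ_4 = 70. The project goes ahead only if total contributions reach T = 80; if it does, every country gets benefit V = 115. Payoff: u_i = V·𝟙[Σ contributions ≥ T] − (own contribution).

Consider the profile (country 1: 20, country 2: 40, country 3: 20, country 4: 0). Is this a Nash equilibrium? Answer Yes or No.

Yes

Total = 80 ≥ 80: provided.
Country 1 (pledges 20, payoff 95): dropping to 0 → total 60, payoff 0. No gain.
Country 2 (pledges 40, payoff 75): dropping to 0 → total 40, payoff 0. No gain.
Country 3 (pledges 20, payoff 95): dropping to 0 → total 60, payoff 0. No gain.
Country 4 (pledges 0, payoff 115): pledging 70 → total 150, payoff 45. No gain.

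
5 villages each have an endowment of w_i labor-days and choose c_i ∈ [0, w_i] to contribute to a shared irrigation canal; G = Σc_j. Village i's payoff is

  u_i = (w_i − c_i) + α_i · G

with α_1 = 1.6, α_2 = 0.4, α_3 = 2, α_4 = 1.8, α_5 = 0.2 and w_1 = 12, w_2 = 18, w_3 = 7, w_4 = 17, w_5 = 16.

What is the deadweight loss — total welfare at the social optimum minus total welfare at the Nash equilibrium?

170

∂u_i/∂c_i = α_i − 1, so village i contributes w_i if α_i > 1, else 0.
α_i > 1 for i ∈ {1, 3, 4}; NE contributions (12, 0, 7, 17, 0), G = 36.
W^NE = Σw_i − G^NE + (Σα_i)·G^NE = 70 + 5·36 = 250.
Planner: ∂(Σu_j)/∂c_i = Σα_j − 1 = 5 > 0, so everyone contributes w_i; G^SO = 70, W^SO = 70 + 5·70 = 420.
Deadweight loss = 170.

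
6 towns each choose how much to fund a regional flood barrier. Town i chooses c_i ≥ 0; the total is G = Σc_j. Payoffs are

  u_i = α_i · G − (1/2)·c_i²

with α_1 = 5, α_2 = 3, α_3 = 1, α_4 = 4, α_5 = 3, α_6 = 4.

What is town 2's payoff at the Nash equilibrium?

Town i's FOC: ∂u_i/∂c_i = α_i − c_i = 0, so c_i* = α_i.
NE contributions = (5, 3, 1, 4, 3, 4); G = 20.
u_2 = α_2·G − ½·(c_2)² = 3·20 − ½·3² = 55.5.

55.5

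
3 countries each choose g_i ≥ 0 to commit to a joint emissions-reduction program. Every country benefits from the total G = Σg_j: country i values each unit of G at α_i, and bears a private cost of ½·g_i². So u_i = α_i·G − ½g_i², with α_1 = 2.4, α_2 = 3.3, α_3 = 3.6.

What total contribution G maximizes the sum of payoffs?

Planner FOC: ∂(Σu_j)/∂g_i = (Σα_j) − g_i = 0, so g_i^SO = Σα_j = 9.3 for every i; G^SO = 27.9.

27.9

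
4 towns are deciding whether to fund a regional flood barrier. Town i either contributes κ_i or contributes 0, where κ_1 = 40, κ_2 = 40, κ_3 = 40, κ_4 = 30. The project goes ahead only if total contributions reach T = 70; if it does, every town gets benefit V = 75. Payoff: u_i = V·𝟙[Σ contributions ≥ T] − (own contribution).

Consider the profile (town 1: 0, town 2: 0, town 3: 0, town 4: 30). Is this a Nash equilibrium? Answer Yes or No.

No

Total = 30 < 70: not provided.
Town 1 (pledges 0, payoff 0): pledging 40 → total 70, payoff 35. Profitable deviation.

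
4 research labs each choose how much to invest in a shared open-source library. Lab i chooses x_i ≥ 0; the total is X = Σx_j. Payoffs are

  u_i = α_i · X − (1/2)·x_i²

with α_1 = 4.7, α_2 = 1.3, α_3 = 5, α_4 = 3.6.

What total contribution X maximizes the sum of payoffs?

58.4

Planner FOC: ∂(Σu_j)/∂x_i = (Σα_j) − x_i = 0, so x_i^SO = Σα_j = 14.6 for every i; X^SO = 58.4.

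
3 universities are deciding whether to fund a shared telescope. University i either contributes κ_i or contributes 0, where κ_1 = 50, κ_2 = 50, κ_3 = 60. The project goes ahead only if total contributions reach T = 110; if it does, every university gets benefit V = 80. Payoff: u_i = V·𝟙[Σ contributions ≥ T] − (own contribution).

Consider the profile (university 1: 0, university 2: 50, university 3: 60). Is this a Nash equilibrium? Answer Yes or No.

Yes

Total = 110 ≥ 110: provided.
University 1 (pledges 0, payoff 80): pledging 50 → total 160, payoff 30. No gain.
University 2 (pledges 50, payoff 30): dropping to 0 → total 60, payoff 0. No gain.
University 3 (pledges 60, payoff 20): dropping to 0 → total 50, payoff 0. No gain.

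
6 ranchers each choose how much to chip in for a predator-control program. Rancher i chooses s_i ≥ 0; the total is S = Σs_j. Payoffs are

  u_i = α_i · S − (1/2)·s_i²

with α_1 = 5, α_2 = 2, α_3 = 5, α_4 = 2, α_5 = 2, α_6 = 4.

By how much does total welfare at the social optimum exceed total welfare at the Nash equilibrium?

839

Rancher i's FOC: ∂u_i/∂s_i = α_i − s_i = 0, so s_i* = α_i.
NE contributions = (5, 2, 5, 2, 2, 4); S = 20.
W^NE = (Σα)·S − ½Σα_i² = 20² − ½·78 = 361.
Planner sets s_i = Σα_j = 20 for every i, so S^SO = 6·20 = 120.
W^SO = (Σα)·S^SO − ½·6·(Σα)² = (6/2)·20² = 1200.
Deadweight loss = W^SO − W^NE = 839.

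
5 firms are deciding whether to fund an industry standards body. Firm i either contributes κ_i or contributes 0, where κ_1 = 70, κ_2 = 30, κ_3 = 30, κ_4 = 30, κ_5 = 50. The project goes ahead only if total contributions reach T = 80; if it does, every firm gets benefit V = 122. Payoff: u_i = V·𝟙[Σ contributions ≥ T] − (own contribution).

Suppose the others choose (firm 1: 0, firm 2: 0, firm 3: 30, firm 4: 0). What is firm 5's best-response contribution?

50

Others' total = 30. Contributing 50 brings total to 80 ≥ 80: gain V − κ_5 = 72.
Best response: 50.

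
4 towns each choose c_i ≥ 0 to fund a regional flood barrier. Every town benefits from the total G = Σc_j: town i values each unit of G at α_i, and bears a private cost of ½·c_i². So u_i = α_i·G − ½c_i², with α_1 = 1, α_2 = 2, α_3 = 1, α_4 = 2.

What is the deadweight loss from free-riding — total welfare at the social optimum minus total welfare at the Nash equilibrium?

Town i's FOC: ∂u_i/∂c_i = α_i − c_i = 0, so c_i* = α_i.
NE contributions = (1, 2, 1, 2); G = 6.
W^NE = (Σα)·G − ½Σα_i² = 6² − ½·10 = 31.
Planner sets c_i = Σα_j = 6 for every i, so G^SO = 4·6 = 24.
W^SO = (Σα)·G^SO − ½·4·(Σα)² = (4/2)·6² = 72.
Deadweight loss = W^SO − W^NE = 41.

41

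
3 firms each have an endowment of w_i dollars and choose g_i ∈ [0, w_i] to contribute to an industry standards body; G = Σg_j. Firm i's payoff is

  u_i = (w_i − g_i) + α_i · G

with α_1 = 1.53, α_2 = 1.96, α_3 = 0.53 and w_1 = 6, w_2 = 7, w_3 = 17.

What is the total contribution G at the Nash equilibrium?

13

∂u_i/∂g_i = α_i − 1, so firm i contributes w_i if α_i > 1, else 0.
α_i > 1 for i ∈ {1, 2}; NE contributions (6, 7, 0), G = 13.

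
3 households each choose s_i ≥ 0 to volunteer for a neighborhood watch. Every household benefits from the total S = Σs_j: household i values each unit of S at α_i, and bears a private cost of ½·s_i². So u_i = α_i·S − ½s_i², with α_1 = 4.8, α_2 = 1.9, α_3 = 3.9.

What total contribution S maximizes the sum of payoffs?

Planner FOC: ∂(Σu_j)/∂s_i = (Σα_j) − s_i = 0, so s_i^SO = Σα_j = 10.6 for every i; S^SO = 31.8.

31.8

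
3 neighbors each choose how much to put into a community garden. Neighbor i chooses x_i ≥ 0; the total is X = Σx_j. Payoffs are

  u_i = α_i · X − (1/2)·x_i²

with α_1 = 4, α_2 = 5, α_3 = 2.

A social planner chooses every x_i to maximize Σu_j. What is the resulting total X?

33

Planner FOC: ∂(Σu_j)/∂x_i = (Σα_j) − x_i = 0, so x_i^SO = Σα_j = 11 for every i; X^SO = 33.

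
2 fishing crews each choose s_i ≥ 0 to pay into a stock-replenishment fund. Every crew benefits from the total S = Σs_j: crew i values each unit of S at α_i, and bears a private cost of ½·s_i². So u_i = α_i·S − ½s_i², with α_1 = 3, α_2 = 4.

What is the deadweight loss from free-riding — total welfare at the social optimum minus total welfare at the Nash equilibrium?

Crew i's FOC: ∂u_i/∂s_i = α_i − s_i = 0, so s_i* = α_i.
NE contributions = (3, 4); S = 7.
W^NE = (Σα)·S − ½Σα_i² = 7² − ½·25 = 36.5.
Planner sets s_i = Σα_j = 7 for every i, so S^SO = 2·7 = 14.
W^SO = (Σα)·S^SO − ½·2·(Σα)² = (2/2)·7² = 49.
Deadweight loss = W^SO − W^NE = 12.5.

12.5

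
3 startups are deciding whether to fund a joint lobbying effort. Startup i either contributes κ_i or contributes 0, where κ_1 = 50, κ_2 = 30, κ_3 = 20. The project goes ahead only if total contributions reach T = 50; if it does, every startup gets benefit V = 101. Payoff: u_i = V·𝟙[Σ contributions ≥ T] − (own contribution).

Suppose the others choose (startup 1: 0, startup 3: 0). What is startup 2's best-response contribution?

0

Others' total = 0. Even contributing 30 gives 30 < 50: no benefit either way.
Best response: 0.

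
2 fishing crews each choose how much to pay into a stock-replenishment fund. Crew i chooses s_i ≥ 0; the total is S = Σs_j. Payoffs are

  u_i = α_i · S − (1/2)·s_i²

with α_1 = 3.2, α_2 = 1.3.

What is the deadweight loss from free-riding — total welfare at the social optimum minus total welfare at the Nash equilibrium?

Crew i's FOC: ∂u_i/∂s_i = α_i − s_i = 0, so s_i* = α_i.
NE contributions = (3.2, 1.3); S = 4.5.
W^NE = (Σα)·S − ½Σα_i² = 4.5² − ½·11.93 = 14.285.
Planner sets s_i = Σα_j = 4.5 for every i, so S^SO = 2·4.5 = 9.
W^SO = (Σα)·S^SO − ½·2·(Σα)² = (2/2)·4.5² = 20.25.
Deadweight loss = W^SO − W^NE = 5.965.

5.965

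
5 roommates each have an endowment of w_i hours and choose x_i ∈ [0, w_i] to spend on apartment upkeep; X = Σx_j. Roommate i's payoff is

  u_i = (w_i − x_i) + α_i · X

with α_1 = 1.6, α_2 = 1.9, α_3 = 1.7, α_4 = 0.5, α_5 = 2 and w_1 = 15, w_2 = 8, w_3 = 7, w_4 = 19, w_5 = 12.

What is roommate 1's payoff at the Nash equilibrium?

67.2

∂u_i/∂x_i = α_i − 1, so roommate i contributes w_i if α_i > 1, else 0.
α_i > 1 for i ∈ {1, 2, 3, 5}; NE contributions (15, 8, 7, 0, 12), X = 42.
u_1 = (15 − 15) + 1.6·42 = 67.2.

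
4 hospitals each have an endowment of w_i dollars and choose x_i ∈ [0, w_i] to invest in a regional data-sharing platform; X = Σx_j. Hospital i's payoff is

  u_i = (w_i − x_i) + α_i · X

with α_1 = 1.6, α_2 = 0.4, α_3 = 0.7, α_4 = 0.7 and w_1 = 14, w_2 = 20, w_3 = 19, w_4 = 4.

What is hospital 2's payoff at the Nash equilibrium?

∂u_i/∂x_i = α_i − 1, so hospital i contributes w_i if α_i > 1, else 0.
α_i > 1 for i ∈ {1}; NE contributions (14, 0, 0, 0), X = 14.
u_2 = (20 − 0) + 0.4·14 = 25.6.

25.6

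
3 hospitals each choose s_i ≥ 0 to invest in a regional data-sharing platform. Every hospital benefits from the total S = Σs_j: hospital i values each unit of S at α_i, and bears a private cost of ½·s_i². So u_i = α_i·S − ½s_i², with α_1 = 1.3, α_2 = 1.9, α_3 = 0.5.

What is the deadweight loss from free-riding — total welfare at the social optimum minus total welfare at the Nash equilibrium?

Hospital i's FOC: ∂u_i/∂s_i = α_i − s_i = 0, so s_i* = α_i.
NE contributions = (1.3, 1.9, 0.5); S = 3.7.
W^NE = (Σα)·S − ½Σα_i² = 3.7² − ½·5.55 = 10.915.
Planner sets s_i = Σα_j = 3.7 for every i, so S^SO = 3·3.7 = 11.1.
W^SO = (Σα)·S^SO − ½·3·(Σα)² = (3/2)·3.7² = 20.535.
Deadweight loss = W^SO − W^NE = 9.62.

9.62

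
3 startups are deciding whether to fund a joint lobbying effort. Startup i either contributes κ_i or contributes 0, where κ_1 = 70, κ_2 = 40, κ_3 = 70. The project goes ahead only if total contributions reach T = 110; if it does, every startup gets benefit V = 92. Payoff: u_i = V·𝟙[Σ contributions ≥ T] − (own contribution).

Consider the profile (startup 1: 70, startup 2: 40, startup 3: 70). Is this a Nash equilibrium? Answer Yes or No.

No

Total = 180 ≥ 110: provided.
Startup 1 (pledges 70, payoff 22): dropping to 0 → total 110, payoff 92. Profitable deviation.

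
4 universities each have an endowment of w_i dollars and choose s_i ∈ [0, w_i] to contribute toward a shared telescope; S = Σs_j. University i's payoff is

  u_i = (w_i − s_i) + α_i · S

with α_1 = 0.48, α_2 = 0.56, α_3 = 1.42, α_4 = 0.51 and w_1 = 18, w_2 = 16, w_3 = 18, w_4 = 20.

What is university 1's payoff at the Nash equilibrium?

∂u_i/∂s_i = α_i − 1, so university i contributes w_i if α_i > 1, else 0.
α_i > 1 for i ∈ {3}; NE contributions (0, 0, 18, 0), S = 18.
u_1 = (18 − 0) + 0.48·18 = 26.64.

26.64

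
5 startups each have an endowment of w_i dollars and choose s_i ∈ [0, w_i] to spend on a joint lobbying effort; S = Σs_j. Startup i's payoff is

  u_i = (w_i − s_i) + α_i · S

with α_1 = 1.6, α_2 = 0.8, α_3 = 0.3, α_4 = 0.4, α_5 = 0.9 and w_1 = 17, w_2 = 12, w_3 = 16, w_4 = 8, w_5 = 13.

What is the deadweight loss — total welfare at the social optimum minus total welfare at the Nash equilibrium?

147

∂u_i/∂s_i = α_i − 1, so startup i contributes w_i if α_i > 1, else 0.
α_i > 1 for i ∈ {1}; NE contributions (17, 0, 0, 0, 0), S = 17.
W^NE = Σw_i − S^NE + (Σα_i)·S^NE = 66 + 3·17 = 117.
Planner: ∂(Σu_j)/∂s_i = Σα_j − 1 = 3 > 0, so everyone contributes w_i; S^SO = 66, W^SO = 66 + 3·66 = 264.
Deadweight loss = 147.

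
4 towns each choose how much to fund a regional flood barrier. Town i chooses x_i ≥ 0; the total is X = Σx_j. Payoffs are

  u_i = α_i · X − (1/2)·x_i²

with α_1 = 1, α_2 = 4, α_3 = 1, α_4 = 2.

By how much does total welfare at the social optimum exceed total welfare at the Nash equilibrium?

Town i's FOC: ∂u_i/∂x_i = α_i − x_i = 0, so x_i* = α_i.
NE contributions = (1, 4, 1, 2); X = 8.
W^NE = (Σα)·X − ½Σα_i² = 8² − ½·22 = 53.
Planner sets x_i = Σα_j = 8 for every i, so X^SO = 4·8 = 32.
W^SO = (Σα)·X^SO − ½·4·(Σα)² = (4/2)·8² = 128.
Deadweight loss = W^SO − W^NE = 75.

75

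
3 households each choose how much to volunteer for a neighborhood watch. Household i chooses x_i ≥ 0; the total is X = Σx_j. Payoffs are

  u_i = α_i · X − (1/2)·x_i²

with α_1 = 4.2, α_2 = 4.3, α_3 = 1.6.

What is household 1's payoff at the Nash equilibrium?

Household i's FOC: ∂u_i/∂x_i = α_i − x_i = 0, so x_i* = α_i.
NE contributions = (4.2, 4.3, 1.6); X = 10.1.
u_1 = α_1·X − ½·(x_1)² = 4.2·10.1 − ½·4.2² = 33.6.

33.6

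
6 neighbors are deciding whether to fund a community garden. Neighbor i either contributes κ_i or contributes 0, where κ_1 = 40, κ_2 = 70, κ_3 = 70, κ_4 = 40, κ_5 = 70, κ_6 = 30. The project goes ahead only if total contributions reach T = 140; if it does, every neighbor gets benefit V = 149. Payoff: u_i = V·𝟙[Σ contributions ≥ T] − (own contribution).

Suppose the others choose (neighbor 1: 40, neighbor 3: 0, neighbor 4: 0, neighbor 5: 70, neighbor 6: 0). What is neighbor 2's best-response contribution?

70

Others' total = 110. Contributing 70 brings total to 180 ≥ 140: gain V − κ_2 = 79.
Best response: 70.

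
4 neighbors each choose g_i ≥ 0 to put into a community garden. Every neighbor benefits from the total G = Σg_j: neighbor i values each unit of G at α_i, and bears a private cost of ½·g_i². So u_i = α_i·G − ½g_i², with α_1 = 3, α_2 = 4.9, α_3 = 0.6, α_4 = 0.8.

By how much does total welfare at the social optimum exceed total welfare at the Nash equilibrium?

Neighbor i's FOC: ∂u_i/∂g_i = α_i − g_i = 0, so g_i* = α_i.
NE contributions = (3, 4.9, 0.6, 0.8); G = 9.3.
W^NE = (Σα)·G − ½Σα_i² = 9.3² − ½·34.01 = 69.485.
Planner sets g_i = Σα_j = 9.3 for every i, so G^SO = 4·9.3 = 37.2.
W^SO = (Σα)·G^SO − ½·4·(Σα)² = (4/2)·9.3² = 172.98.
Deadweight loss = W^SO − W^NE = 103.495.

103.495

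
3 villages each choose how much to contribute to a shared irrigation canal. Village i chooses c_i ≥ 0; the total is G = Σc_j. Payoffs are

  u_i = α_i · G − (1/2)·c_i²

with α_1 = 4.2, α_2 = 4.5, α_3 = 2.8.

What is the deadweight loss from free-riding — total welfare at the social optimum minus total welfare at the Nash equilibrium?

Village i's FOC: ∂u_i/∂c_i = α_i − c_i = 0, so c_i* = α_i.
NE contributions = (4.2, 4.5, 2.8); G = 11.5.
W^NE = (Σα)·G − ½Σα_i² = 11.5² − ½·45.73 = 109.385.
Planner sets c_i = Σα_j = 11.5 for every i, so G^SO = 3·11.5 = 34.5.
W^SO = (Σα)·G^SO − ½·3·(Σα)² = (3/2)·11.5² = 198.375.
Deadweight loss = W^SO − W^NE = 88.99.

88.99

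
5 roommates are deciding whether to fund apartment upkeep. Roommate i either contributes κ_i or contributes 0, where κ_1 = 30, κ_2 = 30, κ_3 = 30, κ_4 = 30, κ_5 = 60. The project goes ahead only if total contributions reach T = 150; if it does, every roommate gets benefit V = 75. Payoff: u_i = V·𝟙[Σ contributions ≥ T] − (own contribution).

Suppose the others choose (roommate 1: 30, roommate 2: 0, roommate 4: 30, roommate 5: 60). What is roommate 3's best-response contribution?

30

Others' total = 120. Contributing 30 brings total to 150 ≥ 150: gain V − κ_3 = 45.
Best response: 30.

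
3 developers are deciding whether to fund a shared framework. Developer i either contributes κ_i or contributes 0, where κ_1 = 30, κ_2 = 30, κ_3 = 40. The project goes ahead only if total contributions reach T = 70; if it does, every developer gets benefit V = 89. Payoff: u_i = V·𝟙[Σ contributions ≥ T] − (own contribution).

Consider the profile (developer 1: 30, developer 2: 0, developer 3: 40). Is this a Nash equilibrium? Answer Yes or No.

Yes

Total = 70 ≥ 70: provided.
Developer 1 (pledges 30, payoff 59): dropping to 0 → total 40, payoff 0. No gain.
Developer 2 (pledges 0, payoff 89): pledging 30 → total 100, payoff 59. No gain.
Developer 3 (pledges 40, payoff 49): dropping to 0 → total 30, payoff 0. No gain.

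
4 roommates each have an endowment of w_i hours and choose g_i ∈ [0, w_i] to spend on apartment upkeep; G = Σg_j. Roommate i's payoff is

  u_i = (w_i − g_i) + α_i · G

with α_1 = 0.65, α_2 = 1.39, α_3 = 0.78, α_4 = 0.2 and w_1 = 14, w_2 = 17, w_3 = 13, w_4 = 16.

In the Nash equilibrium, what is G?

17

∂u_i/∂g_i = α_i − 1, so roommate i contributes w_i if α_i > 1, else 0.
α_i > 1 for i ∈ {2}; NE contributions (0, 17, 0, 0), G = 17.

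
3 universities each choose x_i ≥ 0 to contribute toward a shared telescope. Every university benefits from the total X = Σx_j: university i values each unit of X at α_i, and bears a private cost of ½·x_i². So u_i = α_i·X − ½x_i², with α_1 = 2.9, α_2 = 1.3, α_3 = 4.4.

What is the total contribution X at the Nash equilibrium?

University i's FOC: ∂u_i/∂x_i = α_i − x_i = 0, so x_i* = α_i.
NE contributions = (2.9, 1.3, 4.4); X = 8.6.

8.6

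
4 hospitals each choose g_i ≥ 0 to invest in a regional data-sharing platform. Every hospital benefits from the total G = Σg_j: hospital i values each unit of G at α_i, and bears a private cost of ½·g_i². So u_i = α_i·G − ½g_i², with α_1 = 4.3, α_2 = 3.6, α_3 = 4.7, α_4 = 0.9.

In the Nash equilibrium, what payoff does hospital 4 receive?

Hospital i's FOC: ∂u_i/∂g_i = α_i − g_i = 0, so g_i* = α_i.
NE contributions = (4.3, 3.6, 4.7, 0.9); G = 13.5.
u_4 = α_4·G − ½·(g_4)² = 0.9·13.5 − ½·0.9² = 11.745.

11.745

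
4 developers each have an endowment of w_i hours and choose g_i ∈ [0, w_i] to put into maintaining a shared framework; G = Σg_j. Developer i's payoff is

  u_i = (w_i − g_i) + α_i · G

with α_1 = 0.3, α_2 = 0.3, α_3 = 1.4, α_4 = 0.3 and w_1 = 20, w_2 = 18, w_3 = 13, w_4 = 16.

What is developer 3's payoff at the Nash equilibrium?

∂u_i/∂g_i = α_i − 1, so developer i contributes w_i if α_i > 1, else 0.
α_i > 1 for i ∈ {3}; NE contributions (0, 0, 13, 0), G = 13.
u_3 = (13 − 13) + 1.4·13 = 18.2.

18.2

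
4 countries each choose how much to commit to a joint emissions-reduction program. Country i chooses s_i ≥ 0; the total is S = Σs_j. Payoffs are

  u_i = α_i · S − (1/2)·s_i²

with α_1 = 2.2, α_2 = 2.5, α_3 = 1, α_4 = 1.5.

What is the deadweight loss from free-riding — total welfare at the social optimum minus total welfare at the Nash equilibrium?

Country i's FOC: ∂u_i/∂s_i = α_i − s_i = 0, so s_i* = α_i.
NE contributions = (2.2, 2.5, 1, 1.5); S = 7.2.
W^NE = (Σα)·S − ½Σα_i² = 7.2² − ½·14.34 = 44.67.
Planner sets s_i = Σα_j = 7.2 for every i, so S^SO = 4·7.2 = 28.8.
W^SO = (Σα)·S^SO − ½·4·(Σα)² = (4/2)·7.2² = 103.68.
Deadweight loss = W^SO − W^NE = 59.01.

59.01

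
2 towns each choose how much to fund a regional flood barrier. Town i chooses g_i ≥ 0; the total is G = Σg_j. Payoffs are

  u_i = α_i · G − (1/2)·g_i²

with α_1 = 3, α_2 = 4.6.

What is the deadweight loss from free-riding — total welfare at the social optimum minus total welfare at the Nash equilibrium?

Town i's FOC: ∂u_i/∂g_i = α_i − g_i = 0, so g_i* = α_i.
NE contributions = (3, 4.6); G = 7.6.
W^NE = (Σα)·G − ½Σα_i² = 7.6² − ½·30.16 = 42.68.
Planner sets g_i = Σα_j = 7.6 for every i, so G^SO = 2·7.6 = 15.2.
W^SO = (Σα)·G^SO − ½·2·(Σα)² = (2/2)·7.6² = 57.76.
Deadweight loss = W^SO − W^NE = 15.08.

15.08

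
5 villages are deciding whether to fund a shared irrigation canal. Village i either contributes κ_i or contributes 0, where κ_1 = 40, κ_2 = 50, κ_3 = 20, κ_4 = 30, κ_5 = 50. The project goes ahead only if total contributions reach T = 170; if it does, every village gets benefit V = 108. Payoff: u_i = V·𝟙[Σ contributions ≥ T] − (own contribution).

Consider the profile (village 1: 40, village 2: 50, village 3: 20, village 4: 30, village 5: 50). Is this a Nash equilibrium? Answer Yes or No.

Total = 190 ≥ 170: provided.
Village 1 (pledges 40, payoff 68): dropping to 0 → total 150, payoff 0. No gain.
Village 2 (pledges 50, payoff 58): dropping to 0 → total 140, payoff 0. No gain.
Village 3 (pledges 20, payoff 88): dropping to 0 → total 170, payoff 108. Profitable deviation.

No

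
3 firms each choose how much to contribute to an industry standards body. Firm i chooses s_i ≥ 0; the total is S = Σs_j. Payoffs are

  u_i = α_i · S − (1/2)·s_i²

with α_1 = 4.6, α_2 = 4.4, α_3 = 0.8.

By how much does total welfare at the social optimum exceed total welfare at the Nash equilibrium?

Firm i's FOC: ∂u_i/∂s_i = α_i − s_i = 0, so s_i* = α_i.
NE contributions = (4.6, 4.4, 0.8); S = 9.8.
W^NE = (Σα)·S − ½Σα_i² = 9.8² − ½·41.16 = 75.46.
Planner sets s_i = Σα_j = 9.8 for every i, so S^SO = 3·9.8 = 29.4.
W^SO = (Σα)·S^SO − ½·3·(Σα)² = (3/2)·9.8² = 144.06.
Deadweight loss = W^SO − W^NE = 68.6.

68.6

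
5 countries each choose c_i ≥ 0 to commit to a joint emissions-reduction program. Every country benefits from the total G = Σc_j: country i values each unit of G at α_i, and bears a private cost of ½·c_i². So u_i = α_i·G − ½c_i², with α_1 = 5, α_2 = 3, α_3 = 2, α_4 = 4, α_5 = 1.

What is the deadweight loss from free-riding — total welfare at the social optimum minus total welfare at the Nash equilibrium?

365

Country i's FOC: ∂u_i/∂c_i = α_i − c_i = 0, so c_i* = α_i.
NE contributions = (5, 3, 2, 4, 1); G = 15.
W^NE = (Σα)·G − ½Σα_i² = 15² − ½·55 = 197.5.
Planner sets c_i = Σα_j = 15 for every i, so G^SO = 5·15 = 75.
W^SO = (Σα)·G^SO − ½·5·(Σα)² = (5/2)·15² = 562.5.
Deadweight loss = W^SO − W^NE = 365.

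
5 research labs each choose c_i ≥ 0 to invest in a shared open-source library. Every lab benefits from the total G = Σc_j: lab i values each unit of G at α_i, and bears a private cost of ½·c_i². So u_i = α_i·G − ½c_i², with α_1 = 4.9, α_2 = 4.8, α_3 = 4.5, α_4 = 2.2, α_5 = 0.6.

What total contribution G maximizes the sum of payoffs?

85

Planner FOC: ∂(Σu_j)/∂c_i = (Σα_j) − c_i = 0, so c_i^SO = Σα_j = 17 for every i; G^SO = 85.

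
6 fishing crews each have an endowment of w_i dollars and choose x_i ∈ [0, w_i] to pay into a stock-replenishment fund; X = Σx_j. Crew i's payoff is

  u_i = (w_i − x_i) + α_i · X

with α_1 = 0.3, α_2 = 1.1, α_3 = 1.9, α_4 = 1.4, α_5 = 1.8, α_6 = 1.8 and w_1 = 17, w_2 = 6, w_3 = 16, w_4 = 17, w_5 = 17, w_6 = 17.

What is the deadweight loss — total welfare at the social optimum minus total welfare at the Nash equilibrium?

∂u_i/∂x_i = α_i − 1, so crew i contributes w_i if α_i > 1, else 0.
α_i > 1 for i ∈ {2, 3, 4, 5, 6}; NE contributions (0, 6, 16, 17, 17, 17), X = 73.
W^NE = Σw_i − X^NE + (Σα_i)·X^NE = 90 + 7.3·73 = 622.9.
Planner: ∂(Σu_j)/∂x_i = Σα_j − 1 = 7.3 > 0, so everyone contributes w_i; X^SO = 90, W^SO = 90 + 7.3·90 = 747.
Deadweight loss = 124.1.

124.1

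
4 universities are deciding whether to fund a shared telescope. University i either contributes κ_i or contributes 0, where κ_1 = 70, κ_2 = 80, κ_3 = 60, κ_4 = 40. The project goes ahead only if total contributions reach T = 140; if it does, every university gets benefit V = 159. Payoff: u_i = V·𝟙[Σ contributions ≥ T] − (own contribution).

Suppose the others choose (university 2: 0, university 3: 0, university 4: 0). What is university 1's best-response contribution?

Others' total = 0. Even contributing 70 gives 70 < 140: no benefit either way.
Best response: 0.

0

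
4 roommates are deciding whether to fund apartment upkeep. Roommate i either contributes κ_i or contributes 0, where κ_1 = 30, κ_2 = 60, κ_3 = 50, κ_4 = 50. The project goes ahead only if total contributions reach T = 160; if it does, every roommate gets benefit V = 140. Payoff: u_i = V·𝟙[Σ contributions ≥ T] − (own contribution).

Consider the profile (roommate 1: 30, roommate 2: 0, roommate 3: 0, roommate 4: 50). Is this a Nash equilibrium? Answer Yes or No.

No

Total = 80 < 160: not provided.
Roommate 1 (pledges 30, payoff -30): dropping to 0 → total 50, payoff 0. Profitable deviation.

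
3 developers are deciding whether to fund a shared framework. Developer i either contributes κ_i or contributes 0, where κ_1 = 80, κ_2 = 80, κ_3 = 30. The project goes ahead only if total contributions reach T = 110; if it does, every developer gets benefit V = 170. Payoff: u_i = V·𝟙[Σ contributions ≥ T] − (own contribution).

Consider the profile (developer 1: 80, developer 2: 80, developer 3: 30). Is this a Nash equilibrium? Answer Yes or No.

No

Total = 190 ≥ 110: provided.
Developer 1 (pledges 80, payoff 90): dropping to 0 → total 110, payoff 170. Profitable deviation.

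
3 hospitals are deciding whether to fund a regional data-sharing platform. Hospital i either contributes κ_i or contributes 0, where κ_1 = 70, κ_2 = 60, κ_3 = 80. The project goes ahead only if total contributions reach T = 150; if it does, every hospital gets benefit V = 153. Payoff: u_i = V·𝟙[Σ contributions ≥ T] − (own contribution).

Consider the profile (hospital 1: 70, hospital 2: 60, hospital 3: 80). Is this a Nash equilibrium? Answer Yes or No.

Total = 210 ≥ 150: provided.
Hospital 1 (pledges 70, payoff 83): dropping to 0 → total 140, payoff 0. No gain.
Hospital 2 (pledges 60, payoff 93): dropping to 0 → total 150, payoff 153. Profitable deviation.

No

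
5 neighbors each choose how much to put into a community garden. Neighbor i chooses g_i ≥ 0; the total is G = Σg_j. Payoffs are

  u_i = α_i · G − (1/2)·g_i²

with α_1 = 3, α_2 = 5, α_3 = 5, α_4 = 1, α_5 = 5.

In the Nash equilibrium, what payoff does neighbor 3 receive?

Neighbor i's FOC: ∂u_i/∂g_i = α_i − g_i = 0, so g_i* = α_i.
NE contributions = (3, 5, 5, 1, 5); G = 19.
u_3 = α_3·G − ½·(g_3)² = 5·19 − ½·5² = 82.5.

82.5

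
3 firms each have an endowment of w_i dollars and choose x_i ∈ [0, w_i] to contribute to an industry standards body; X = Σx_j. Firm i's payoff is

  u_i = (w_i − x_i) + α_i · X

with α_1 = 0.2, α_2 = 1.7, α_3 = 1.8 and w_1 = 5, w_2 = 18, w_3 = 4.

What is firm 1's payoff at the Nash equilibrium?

9.4

∂u_i/∂x_i = α_i − 1, so firm i contributes w_i if α_i > 1, else 0.
α_i > 1 for i ∈ {2, 3}; NE contributions (0, 18, 4), X = 22.
u_1 = (5 − 0) + 0.2·22 = 9.4.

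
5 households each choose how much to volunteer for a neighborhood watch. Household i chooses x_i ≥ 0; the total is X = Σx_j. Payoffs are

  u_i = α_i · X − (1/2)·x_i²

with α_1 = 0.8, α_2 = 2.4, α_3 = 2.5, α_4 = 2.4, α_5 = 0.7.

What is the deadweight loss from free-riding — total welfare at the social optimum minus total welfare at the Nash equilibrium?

125.61

Household i's FOC: ∂u_i/∂x_i = α_i − x_i = 0, so x_i* = α_i.
NE contributions = (0.8, 2.4, 2.5, 2.4, 0.7); X = 8.8.
W^NE = (Σα)·X − ½Σα_i² = 8.8² − ½·18.9 = 67.99.
Planner sets x_i = Σα_j = 8.8 for every i, so X^SO = 5·8.8 = 44.
W^SO = (Σα)·X^SO − ½·5·(Σα)² = (5/2)·8.8² = 193.6.
Deadweight loss = W^SO − W^NE = 125.61.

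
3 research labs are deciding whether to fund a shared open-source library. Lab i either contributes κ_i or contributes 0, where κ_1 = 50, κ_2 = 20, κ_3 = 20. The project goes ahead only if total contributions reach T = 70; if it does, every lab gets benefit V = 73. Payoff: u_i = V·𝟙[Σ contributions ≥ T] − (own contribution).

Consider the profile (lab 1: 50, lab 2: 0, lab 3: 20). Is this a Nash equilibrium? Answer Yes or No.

Total = 70 ≥ 70: provided.
Lab 1 (pledges 50, payoff 23): dropping to 0 → total 20, payoff 0. No gain.
Lab 2 (pledges 0, payoff 73): pledging 20 → total 90, payoff 53. No gain.
Lab 3 (pledges 20, payoff 53): dropping to 0 → total 50, payoff 0. No gain.

Yes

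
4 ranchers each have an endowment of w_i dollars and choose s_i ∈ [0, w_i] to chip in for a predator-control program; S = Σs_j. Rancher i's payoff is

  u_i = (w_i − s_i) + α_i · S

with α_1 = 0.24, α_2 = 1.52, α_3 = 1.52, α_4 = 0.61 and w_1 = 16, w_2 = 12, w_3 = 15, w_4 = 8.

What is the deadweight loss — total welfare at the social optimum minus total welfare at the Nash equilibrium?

69.36

∂u_i/∂s_i = α_i − 1, so rancher i contributes w_i if α_i > 1, else 0.
α_i > 1 for i ∈ {2, 3}; NE contributions (0, 12, 15, 0), S = 27.
W^NE = Σw_i − S^NE + (Σα_i)·S^NE = 51 + 2.89·27 = 129.03.
Planner: ∂(Σu_j)/∂s_i = Σα_j − 1 = 2.89 > 0, so everyone contributes w_i; S^SO = 51, W^SO = 51 + 2.89·51 = 198.39.
Deadweight loss = 69.36.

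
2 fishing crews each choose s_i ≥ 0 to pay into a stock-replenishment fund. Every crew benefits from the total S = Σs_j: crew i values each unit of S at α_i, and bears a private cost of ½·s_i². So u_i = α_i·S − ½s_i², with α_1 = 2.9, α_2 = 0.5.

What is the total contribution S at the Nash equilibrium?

Crew i's FOC: ∂u_i/∂s_i = α_i − s_i = 0, so s_i* = α_i.
NE contributions = (2.9, 0.5); S = 3.4.

3.4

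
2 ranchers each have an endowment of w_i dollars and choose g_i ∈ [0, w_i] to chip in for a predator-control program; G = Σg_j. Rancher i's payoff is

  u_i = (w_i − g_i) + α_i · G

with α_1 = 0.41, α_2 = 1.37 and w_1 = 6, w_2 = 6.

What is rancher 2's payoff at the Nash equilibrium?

∂u_i/∂g_i = α_i − 1, so rancher i contributes w_i if α_i > 1, else 0.
α_i > 1 for i ∈ {2}; NE contributions (0, 6), G = 6.
u_2 = (6 − 6) + 1.37·6 = 8.22.

8.22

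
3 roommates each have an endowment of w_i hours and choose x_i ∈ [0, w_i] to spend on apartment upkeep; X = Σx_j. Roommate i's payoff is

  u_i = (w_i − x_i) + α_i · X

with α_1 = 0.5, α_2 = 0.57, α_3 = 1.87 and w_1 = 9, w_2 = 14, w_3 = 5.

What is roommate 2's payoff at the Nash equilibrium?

∂u_i/∂x_i = α_i − 1, so roommate i contributes w_i if α_i > 1, else 0.
α_i > 1 for i ∈ {3}; NE contributions (0, 0, 5), X = 5.
u_2 = (14 − 0) + 0.57·5 = 16.85.

16.85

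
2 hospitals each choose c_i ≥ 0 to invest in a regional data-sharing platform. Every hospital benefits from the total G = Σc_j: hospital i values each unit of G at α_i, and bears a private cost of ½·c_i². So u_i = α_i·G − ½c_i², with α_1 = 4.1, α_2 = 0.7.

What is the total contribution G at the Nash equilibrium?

4.8

Hospital i's FOC: ∂u_i/∂c_i = α_i − c_i = 0, so c_i* = α_i.
NE contributions = (4.1, 0.7); G = 4.8.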